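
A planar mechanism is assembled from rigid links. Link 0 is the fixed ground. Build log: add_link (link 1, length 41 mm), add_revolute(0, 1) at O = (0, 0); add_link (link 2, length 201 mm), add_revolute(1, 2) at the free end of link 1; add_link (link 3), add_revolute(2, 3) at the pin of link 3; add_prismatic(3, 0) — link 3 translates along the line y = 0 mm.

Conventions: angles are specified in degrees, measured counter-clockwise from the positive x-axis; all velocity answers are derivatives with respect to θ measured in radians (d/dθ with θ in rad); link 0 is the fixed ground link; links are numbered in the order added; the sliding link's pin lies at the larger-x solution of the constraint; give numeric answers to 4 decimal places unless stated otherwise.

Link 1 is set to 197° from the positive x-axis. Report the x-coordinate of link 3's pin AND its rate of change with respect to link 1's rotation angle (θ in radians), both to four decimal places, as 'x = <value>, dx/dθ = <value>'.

geometry: r = 41 mm, L = 201 mm, e = 0 mm
crank pin P = (r cos θ, r sin θ) = (-39.208495, -11.987240)
h = r sin θ − e = -11.987240 − 0 = -11.987240
x = r cos θ + √(L² − h²) = -39.208495 + 200.642234 = 161.433739
dx/dθ = −r sin θ − h·r cos θ/√(L² − h²) (θ in radians; h = -11.987240) = 9.644754

x = 161.4337, dx/dθ = 9.6448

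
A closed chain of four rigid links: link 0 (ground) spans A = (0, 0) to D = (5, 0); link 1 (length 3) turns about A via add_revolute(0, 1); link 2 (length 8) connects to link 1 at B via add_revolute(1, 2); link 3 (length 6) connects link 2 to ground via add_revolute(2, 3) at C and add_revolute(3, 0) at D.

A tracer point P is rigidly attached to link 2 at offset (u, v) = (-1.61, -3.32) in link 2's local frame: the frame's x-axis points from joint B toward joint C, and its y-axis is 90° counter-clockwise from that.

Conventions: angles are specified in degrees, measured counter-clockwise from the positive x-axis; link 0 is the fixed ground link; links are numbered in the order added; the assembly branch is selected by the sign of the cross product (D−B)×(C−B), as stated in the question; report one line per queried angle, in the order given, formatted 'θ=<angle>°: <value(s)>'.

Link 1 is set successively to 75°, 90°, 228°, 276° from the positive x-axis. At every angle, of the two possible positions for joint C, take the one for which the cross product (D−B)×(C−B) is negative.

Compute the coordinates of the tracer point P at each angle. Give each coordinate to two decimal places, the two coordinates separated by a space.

A=(0,0), D=(5.00,0)
θ=75°: B = A + 3.00·(cos75°, sin75°) = (0.7765, 2.8978)
θ=75°: |BD| = 5.1221
θ=75°: circle(B,8.00) ∩ circle(D,6.00): a=5.2943, h=5.9975
θ=75°:   candidates: C₊=(8.5351,4.8480) cross=30.720; C₋=(1.7490,-5.0429) cross=-30.720
θ=75°:   branch - wants cross < 0 → take C=(1.7490,-5.0429) (cross=-30.720)
θ=75°: ex = (C−B)/|BC| = (0.1216,-0.9926); ey = (0.9926,0.1216)
θ=75°: P = B + -1.61·ex + -3.32·ey = (-2.7146,4.0922)
θ=90°: B = A + 3.00·(cos90°, sin90°) = (0.0000, 3.0000)
θ=90°: |BD| = 5.8310
θ=90°: circle(B,8.00) ∩ circle(D,6.00): a=5.3165, h=5.9779
θ=90°:   candidates: C₊=(7.6344,5.3907) cross=34.857; C₋=(1.4832,-4.8613) cross=-34.857
θ=90°:   branch - wants cross < 0 → take C=(1.4832,-4.8613) (cross=-34.857)
θ=90°: ex = (C−B)/|BC| = (0.1854,-0.9827); ey = (0.9827,0.1854)
θ=90°: P = B + -1.61·ex + -3.32·ey = (-3.5609,3.9666)
θ=228°: B = A + 3.00·(cos228°, sin228°) = (-2.0074, -2.2294)
θ=228°: |BD| = 7.3535
θ=228°: circle(B,8.00) ∩ circle(D,6.00): a=5.5806, h=5.7321
θ=228°:   candidates: C₊=(1.5727,4.9248) cross=42.151; C₋=(5.0484,-5.9998) cross=-42.151
θ=228°:   branch - wants cross < 0 → take C=(5.0484,-5.9998) (cross=-42.151)
θ=228°: ex = (C−B)/|BC| = (0.8820,-0.4713); ey = (0.4713,0.8820)
θ=228°: P = B + -1.61·ex + -3.32·ey = (-4.9921,-4.3988)
θ=276°: B = A + 3.00·(cos276°, sin276°) = (0.3136, -2.9836)
θ=276°: |BD| = 5.5556
θ=276°: circle(B,8.00) ∩ circle(D,6.00): a=5.2978, h=5.9945
θ=276°:   candidates: C₊=(1.5633,4.9182) cross=33.303; C₋=(8.0018,-5.1951) cross=-33.303
θ=276°:   branch - wants cross < 0 → take C=(8.0018,-5.1951) (cross=-33.303)
θ=276°: ex = (C−B)/|BC| = (0.9610,-0.2764); ey = (0.2764,0.9610)
θ=276°: P = B + -1.61·ex + -3.32·ey = (-2.1515,-5.7291)

θ=75°: -2.71 4.09
θ=90°: -3.56 3.97
θ=228°: -4.99 -4.40
θ=276°: -2.15 -5.73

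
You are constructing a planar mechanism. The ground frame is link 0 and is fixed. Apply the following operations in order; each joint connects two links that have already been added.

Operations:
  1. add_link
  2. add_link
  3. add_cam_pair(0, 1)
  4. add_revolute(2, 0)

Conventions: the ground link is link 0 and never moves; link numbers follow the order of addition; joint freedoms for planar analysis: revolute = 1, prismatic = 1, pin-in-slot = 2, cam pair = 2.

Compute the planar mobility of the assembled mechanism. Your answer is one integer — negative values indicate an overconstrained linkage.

ground; <1,0,0>
#1 <2,0,0>
#2 <3,0,0>
C:0↔1 J2 <3,0,1>
R:2↔0 J1 <3,1,1>
3×2 − 2×1 − 1×1 = 3

M = 3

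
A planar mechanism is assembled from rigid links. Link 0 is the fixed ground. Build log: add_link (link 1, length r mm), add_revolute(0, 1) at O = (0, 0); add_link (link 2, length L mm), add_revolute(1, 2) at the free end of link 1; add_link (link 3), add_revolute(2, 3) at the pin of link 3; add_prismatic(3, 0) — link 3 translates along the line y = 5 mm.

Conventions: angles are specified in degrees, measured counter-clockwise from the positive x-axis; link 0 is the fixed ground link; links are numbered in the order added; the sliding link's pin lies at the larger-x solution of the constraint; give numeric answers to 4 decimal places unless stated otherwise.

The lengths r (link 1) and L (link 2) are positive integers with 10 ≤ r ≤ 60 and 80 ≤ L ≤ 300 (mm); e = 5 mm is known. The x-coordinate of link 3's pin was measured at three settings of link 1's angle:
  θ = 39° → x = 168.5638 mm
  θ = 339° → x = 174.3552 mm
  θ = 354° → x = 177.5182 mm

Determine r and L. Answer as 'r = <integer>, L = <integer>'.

constraint per measurement: (x − r cos θ)² + (r sin θ − e)² = L²
subtracting the θ₁ and θ₂ equations cancels the r² and L² terms:
r = (x₁² − x₂²) / (2[(x₁cos θ₁ + e sin θ₁) − (x₂cos θ₂ + e sin θ₂)]) = 37.0001 → r = 37
L² = (x₁ − r cos θ₁)² + (r sin θ₁ − e)² = 19881.0041 → L = 141.0000 → L = 141
check at θ₃=354°: x = 177.5182 (printed 177.5182) ✓

r = 37, L = 141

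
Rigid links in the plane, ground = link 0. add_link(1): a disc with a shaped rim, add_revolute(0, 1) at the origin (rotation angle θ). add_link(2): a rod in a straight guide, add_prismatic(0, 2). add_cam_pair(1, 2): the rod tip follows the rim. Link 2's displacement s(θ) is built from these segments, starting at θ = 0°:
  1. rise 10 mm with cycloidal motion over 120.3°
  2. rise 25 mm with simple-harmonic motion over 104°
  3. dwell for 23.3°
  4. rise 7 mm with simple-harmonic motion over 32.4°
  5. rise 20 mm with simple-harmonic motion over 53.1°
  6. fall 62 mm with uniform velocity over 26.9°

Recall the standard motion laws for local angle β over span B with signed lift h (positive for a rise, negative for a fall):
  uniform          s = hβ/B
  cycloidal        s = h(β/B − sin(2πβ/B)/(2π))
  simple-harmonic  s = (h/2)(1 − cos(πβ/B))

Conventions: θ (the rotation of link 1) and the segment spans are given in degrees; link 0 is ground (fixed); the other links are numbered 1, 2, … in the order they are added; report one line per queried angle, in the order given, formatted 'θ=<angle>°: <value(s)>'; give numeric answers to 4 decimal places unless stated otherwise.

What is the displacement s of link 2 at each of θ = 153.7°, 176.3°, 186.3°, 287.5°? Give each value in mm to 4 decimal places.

segment 1 (0° to 120.3°, cycloidal, h = 10) is passed completely: s = 0.0000 + (10) = 10.0000
θ = 153.7° falls in segment 2 (120.3° to 224.3°, simple-harmonic, h = 25): β = 153.7 − 120.3 = 33.4°, B = 104°; Δs = 25/2·(1 − cos(π·0.3212)) = 5.8405; s = 10.0000 + 5.8405 = 15.8405
θ = 176.3° falls in segment 2 (120.3° to 224.3°, simple-harmonic, h = 25): β = 176.3 − 120.3 = 56°, B = 104°; Δs = 25/2·(1 − cos(π·0.5385)) = 14.0067; s = 10.0000 + 14.0067 = 24.0067
θ = 186.3° falls in segment 2 (120.3° to 224.3°, simple-harmonic, h = 25): β = 186.3 − 120.3 = 66°, B = 104°; Δs = 25/2·(1 − cos(π·0.6346)) = 17.6302; s = 10.0000 + 17.6302 = 27.6302
segment 2 (120.3° to 224.3°, simple-harmonic, h = 25) is passed completely: s = 10.0000 + (25) = 35.0000
segment 3 (224.3° to 247.6°, dwell): s unchanged at 35.0000
segment 4 (247.6° to 280°, simple-harmonic, h = 7) is passed completely: s = 35.0000 + (7) = 42.0000
θ = 287.5° falls in segment 5 (280° to 333.1°, simple-harmonic, h = 20): β = 287.5 − 280 = 7.5°, B = 53.1°; Δs = 20/2·(1 − cos(π·0.1412)) = 0.9684; s = 42.0000 + 0.9684 = 42.9684

θ=153.7°: 15.8405
θ=176.3°: 24.0067
θ=186.3°: 27.6302
θ=287.5°: 42.9684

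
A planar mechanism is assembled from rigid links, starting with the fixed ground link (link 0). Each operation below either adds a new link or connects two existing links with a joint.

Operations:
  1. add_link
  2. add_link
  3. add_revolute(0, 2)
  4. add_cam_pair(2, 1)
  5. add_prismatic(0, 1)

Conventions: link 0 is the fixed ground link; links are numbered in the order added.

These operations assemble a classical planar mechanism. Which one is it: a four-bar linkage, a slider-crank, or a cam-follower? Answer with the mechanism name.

links: 3 (incl. ground); joints: 1 revolute, 1 prismatic, 1 higher (cam) pair, forming one closed loop
3 links, revolute + prismatic + higher pair in one loop → cam-follower

cam-follower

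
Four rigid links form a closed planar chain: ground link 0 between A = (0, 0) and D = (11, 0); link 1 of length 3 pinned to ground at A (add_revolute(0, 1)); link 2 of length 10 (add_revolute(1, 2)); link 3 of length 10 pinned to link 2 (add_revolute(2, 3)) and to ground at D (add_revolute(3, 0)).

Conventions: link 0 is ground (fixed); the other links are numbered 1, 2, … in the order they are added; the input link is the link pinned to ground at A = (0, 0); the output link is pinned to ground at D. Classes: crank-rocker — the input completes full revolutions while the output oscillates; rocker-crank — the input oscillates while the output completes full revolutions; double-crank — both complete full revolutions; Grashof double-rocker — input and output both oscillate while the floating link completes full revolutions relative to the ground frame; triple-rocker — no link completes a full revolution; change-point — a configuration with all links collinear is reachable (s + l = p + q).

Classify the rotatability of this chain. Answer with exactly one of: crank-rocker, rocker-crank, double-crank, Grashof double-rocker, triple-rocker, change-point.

lengths: ground=11, input=3, coupler=10, output=10
sorted: s=3 (shortest), l=11 (longest), p+q=20
s + l = 14 vs p + q = 20
s + l < p + q (Grashof) with shortest = input link → crank-rocker

crank-rocker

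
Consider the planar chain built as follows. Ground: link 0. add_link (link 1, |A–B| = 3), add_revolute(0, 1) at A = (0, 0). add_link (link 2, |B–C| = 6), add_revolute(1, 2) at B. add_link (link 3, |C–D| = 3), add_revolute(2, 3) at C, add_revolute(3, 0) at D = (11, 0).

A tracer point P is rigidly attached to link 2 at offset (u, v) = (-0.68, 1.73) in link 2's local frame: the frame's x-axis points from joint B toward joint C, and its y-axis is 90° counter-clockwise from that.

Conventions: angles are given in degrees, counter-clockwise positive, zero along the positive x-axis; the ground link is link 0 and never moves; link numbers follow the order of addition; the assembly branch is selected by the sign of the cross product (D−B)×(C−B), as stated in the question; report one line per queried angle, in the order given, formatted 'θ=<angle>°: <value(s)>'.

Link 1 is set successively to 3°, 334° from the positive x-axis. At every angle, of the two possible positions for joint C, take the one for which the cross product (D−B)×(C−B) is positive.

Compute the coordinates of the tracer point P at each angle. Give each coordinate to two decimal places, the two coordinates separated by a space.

A=(0,0), D=(11.00,0)
θ=3°: B = A + 3.00·(cos3°, sin3°) = (2.9959, 0.1570)
θ=3°: |BD| = 8.0057
θ=3°: circle(B,6.00) ∩ circle(D,3.00): a=5.6891, h=1.9062
θ=3°:   candidates: C₊=(8.7213,1.9513) cross=15.261; C₋=(8.6465,-1.8604) cross=-15.261
θ=3°:   branch + wants cross > 0 → take C=(8.7213,1.9513) (cross=15.261)
θ=3°: ex = (C−B)/|BC| = (0.9542,0.2990); ey = (-0.2990,0.9542)
θ=3°: P = B + -0.68·ex + 1.73·ey = (1.8297,1.6045)
θ=334°: B = A + 3.00·(cos334°, sin334°) = (2.6964, -1.3151)
θ=334°: |BD| = 8.4071
θ=334°: circle(B,6.00) ∩ circle(D,3.00): a=5.8093, h=1.5005
θ=334°:   candidates: C₊=(8.1995,1.0757) cross=12.615; C₋=(8.6689,-1.8884) cross=-12.615
θ=334°:   branch + wants cross > 0 → take C=(8.1995,1.0757) (cross=12.615)
θ=334°: ex = (C−B)/|BC| = (0.9172,0.3985); ey = (-0.3985,0.9172)
θ=334°: P = B + -0.68·ex + 1.73·ey = (1.3834,0.0007)

θ=3°: 1.83 1.60
θ=334°: 1.38 0.00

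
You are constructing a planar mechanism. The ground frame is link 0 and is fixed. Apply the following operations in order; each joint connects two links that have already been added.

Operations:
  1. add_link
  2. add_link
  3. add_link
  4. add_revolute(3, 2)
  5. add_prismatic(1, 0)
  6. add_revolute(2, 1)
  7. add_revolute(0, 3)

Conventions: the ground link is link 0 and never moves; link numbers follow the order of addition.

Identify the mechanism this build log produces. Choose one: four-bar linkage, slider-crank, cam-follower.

links: 4 (incl. ground); joints: 3 revolute, 1 prismatic, 0 higher (cam) pair, forming one closed loop
4 links, 3 revolutes + 1 prismatic in one loop → slider-crank

slider-crank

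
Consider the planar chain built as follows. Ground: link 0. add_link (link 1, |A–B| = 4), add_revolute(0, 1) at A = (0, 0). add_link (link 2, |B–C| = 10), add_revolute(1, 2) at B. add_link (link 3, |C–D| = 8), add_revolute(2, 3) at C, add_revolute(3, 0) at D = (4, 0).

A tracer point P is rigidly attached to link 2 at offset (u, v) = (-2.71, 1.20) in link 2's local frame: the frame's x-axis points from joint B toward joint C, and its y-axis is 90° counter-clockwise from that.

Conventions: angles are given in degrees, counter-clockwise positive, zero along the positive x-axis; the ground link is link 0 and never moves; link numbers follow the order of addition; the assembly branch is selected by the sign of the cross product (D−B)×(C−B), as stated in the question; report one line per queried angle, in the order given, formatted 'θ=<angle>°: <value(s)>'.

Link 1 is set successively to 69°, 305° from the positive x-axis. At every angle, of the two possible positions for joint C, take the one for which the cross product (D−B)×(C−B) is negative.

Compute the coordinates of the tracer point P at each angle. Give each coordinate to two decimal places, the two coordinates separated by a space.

A=(0,0), D=(4.00,0)
θ=69°: B = A + 4.00·(cos69°, sin69°) = (1.4335, 3.7343)
θ=69°: |BD| = 4.5312
θ=69°: circle(B,10.00) ∩ circle(D,8.00): a=6.2380, h=7.8158
θ=69°:   candidates: C₊=(11.4079,3.0203) cross=35.415; C₋=(-1.4745,-5.8335) cross=-35.415
θ=69°:   branch - wants cross < 0 → take C=(-1.4745,-5.8335) (cross=-35.415)
θ=69°: ex = (C−B)/|BC| = (-0.2908,-0.9568); ey = (0.9568,-0.2908)
θ=69°: P = B + -2.71·ex + 1.20·ey = (3.3697,5.9783)
θ=305°: B = A + 4.00·(cos305°, sin305°) = (2.2943, -3.2766)
θ=305°: |BD| = 3.6940
θ=305°: circle(B,10.00) ∩ circle(D,8.00): a=6.7198, h=7.4057
θ=305°:   candidates: C₊=(-1.1718,6.1035) cross=27.357; C₋=(11.9661,-0.7357) cross=-27.357
θ=305°:   branch - wants cross < 0 → take C=(11.9661,-0.7357) (cross=-27.357)
θ=305°: ex = (C−B)/|BC| = (0.9672,0.2541); ey = (-0.2541,0.9672)
θ=305°: P = B + -2.71·ex + 1.20·ey = (-0.6317,-2.8046)

θ=69°: 3.37 5.98
θ=305°: -0.63 -2.80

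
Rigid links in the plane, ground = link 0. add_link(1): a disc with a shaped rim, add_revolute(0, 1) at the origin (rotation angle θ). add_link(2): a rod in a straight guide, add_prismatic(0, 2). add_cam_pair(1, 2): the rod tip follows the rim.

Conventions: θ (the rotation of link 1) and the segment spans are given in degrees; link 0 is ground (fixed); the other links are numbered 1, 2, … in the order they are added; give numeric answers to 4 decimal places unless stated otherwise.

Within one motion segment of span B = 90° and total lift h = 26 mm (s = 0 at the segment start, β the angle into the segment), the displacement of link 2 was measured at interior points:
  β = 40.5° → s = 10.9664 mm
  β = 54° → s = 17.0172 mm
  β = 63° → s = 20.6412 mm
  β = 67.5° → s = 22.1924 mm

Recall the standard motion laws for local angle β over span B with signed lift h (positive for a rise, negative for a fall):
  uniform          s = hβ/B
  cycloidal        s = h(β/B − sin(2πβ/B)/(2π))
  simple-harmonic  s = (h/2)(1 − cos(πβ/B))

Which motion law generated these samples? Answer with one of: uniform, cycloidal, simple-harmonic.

candidates at β/B = r: uniform s = h·r (linear in β); cycloidal s = h·(r − sin(2πr)/(2π)); simple-harmonic s = (h/2)(1 − cos(πr))
β=40.5°: printed 10.9664 | uniform 11.7000, cycloidal 10.4213, simple-harmonic 10.9664
β=54°: printed 17.0172 | uniform 15.6000, cycloidal 18.0323, simple-harmonic 17.0172
β=63°: printed 20.6412 | uniform 18.2000, cycloidal 22.1355, simple-harmonic 20.6412
β=67.5°: printed 22.1924 | uniform 19.5000, cycloidal 23.6380, simple-harmonic 22.1924
only one law matches every sample → simple-harmonic

simple-harmonic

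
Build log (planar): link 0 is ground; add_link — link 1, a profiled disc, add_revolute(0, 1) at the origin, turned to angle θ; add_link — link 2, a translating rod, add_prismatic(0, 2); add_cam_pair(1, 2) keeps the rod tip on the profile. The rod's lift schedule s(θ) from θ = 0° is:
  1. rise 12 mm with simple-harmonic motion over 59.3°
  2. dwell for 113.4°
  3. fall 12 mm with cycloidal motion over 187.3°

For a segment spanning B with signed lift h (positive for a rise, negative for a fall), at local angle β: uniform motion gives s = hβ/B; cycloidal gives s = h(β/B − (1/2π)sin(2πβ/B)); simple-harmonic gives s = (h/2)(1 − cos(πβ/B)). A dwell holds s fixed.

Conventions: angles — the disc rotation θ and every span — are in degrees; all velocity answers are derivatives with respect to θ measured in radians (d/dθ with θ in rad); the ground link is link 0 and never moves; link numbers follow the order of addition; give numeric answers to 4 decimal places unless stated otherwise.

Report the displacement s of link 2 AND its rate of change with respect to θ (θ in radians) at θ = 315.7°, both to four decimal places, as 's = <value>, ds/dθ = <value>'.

seg 1 [0°–59.3°] simple-harmonic, h=12: full span → s += 12 → s = 12.0000
seg 2 [59.3°–172.7°] dwell: s stays 12.0000
seg 3 [172.7°–360°] cycloidal, h=-12: θ=315.7° here. β=143, B=187.3. -12·(0.7635 − sin(2π·0.7635)/(2π)) = -11.0648 → s = 0.9352
velocity in seg [172.7°–360°] (cycloidal), θ in radians: β = 143° = 2.4958 rad, B = 187.3° = 3.2690 rad; ds/dθ = (h/B)(1 − cos(2πβ/B)) = ((-12)/3.2690)(1 − cos(2π·0.7635)) = -3.360282 mm/rad

s = 0.9352, ds/dθ = -3.3603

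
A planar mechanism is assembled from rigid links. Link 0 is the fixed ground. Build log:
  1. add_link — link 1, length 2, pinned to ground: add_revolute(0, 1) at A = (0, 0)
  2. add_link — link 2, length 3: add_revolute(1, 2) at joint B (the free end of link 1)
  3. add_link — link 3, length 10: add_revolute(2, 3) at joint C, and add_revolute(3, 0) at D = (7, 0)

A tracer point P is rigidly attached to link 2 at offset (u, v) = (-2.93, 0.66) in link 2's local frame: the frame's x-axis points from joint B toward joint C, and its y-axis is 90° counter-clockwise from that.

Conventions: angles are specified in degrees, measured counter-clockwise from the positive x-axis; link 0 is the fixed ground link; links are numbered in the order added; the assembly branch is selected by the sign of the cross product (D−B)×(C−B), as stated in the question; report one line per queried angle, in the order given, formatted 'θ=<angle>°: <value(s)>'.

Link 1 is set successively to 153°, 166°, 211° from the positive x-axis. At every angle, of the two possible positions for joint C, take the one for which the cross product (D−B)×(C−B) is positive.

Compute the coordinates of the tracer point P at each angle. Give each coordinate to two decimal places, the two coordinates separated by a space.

A=(0,0), D=(7.00,0)
θ=153°: B = A + 2.00·(cos153°, sin153°) = (-1.7820, 0.9080)
θ=153°: |BD| = 8.8288
θ=153°: circle(B,3.00) ∩ circle(D,10.00): a=-0.7392, h=2.9075
θ=153°:   candidates: C₊=(-2.2182,3.8761) cross=25.670; C₋=(-2.8163,-1.9081) cross=-25.670
θ=153°:   branch + wants cross > 0 → take C=(-2.2182,3.8761) (cross=25.670)
θ=153°: ex = (C−B)/|BC| = (-0.1454,0.9894); ey = (-0.9894,-0.1454)
θ=153°: P = B + -2.93·ex + 0.66·ey = (-2.0090,-2.0868)
θ=166°: B = A + 2.00·(cos166°, sin166°) = (-1.9406, 0.4838)
θ=166°: |BD| = 8.9537
θ=166°: circle(B,3.00) ∩ circle(D,10.00): a=-0.6049, h=2.9384
θ=166°:   candidates: C₊=(-2.3858,3.4506) cross=26.309; C₋=(-2.7034,-2.4176) cross=-26.309
θ=166°:   branch + wants cross > 0 → take C=(-2.3858,3.4506) (cross=26.309)
θ=166°: ex = (C−B)/|BC| = (-0.1484,0.9889); ey = (-0.9889,-0.1484)
θ=166°: P = B + -2.93·ex + 0.66·ey = (-2.1585,-2.5117)
θ=211°: B = A + 2.00·(cos211°, sin211°) = (-1.7143, -1.0301)
θ=211°: |BD| = 8.7750
θ=211°: circle(B,3.00) ∩ circle(D,10.00): a=-0.7977, h=2.8920
θ=211°:   candidates: C₊=(-2.8460,1.7483) cross=25.377; C₋=(-2.1670,-3.9957) cross=-25.377
θ=211°:   branch + wants cross > 0 → take C=(-2.8460,1.7483) (cross=25.377)
θ=211°: ex = (C−B)/|BC| = (-0.3772,0.9261); ey = (-0.9261,-0.3772)
θ=211°: P = B + -2.93·ex + 0.66·ey = (-1.2203,-3.9926)

θ=153°: -2.01 -2.09
θ=166°: -2.16 -2.51
θ=211°: -1.22 -3.99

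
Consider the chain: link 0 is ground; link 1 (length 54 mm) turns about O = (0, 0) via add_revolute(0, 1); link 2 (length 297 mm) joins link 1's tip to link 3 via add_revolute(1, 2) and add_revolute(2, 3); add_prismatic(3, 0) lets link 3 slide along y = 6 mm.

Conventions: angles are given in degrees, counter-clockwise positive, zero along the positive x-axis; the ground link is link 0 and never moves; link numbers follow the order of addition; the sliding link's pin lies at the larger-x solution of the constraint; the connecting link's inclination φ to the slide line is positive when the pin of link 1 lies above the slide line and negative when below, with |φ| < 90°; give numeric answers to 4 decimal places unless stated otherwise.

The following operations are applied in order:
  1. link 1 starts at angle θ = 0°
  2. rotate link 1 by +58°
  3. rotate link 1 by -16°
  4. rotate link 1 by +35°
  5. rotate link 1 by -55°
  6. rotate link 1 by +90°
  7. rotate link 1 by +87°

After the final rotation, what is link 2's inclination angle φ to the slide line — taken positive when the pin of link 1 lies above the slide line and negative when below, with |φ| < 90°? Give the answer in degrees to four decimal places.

geometry: r = 54 mm, L = 297 mm, e = 6 mm; θ starts at 0°
rotate link 1 by +58°: θ ← 0° +58° = 58°
rotate link 1 by -16°: θ ← 58° -16° = 42°
rotate link 1 by +35°: θ ← 42° +35° = 77°
rotate link 1 by -55°: θ ← 77° -55° = 22°
rotate link 1 by +90°: θ ← 22° +90° = 112°
rotate link 1 by +87°: θ ← 112° +87° = 199°
h = r sin θ − e = -17.580680 − 6 = -23.580680
sin φ = h / L = -23.580680 / 297 = -0.07939623
φ = arcsin(-0.07939623) = -4.553862°

-4.5539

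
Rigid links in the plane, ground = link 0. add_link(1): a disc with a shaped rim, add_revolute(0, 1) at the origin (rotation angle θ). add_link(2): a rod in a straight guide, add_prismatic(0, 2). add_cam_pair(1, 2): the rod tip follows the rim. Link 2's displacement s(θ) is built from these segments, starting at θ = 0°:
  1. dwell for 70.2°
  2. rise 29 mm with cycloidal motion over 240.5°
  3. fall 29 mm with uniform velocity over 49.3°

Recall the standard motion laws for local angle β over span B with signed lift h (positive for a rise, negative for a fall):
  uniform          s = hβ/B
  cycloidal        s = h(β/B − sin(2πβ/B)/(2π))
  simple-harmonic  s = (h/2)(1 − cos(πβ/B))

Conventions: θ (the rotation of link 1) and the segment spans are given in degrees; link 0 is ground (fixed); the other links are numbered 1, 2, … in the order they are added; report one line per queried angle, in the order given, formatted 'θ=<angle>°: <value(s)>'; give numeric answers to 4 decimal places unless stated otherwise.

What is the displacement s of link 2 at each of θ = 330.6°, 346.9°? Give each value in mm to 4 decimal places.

segment 1 (0° to 70.2°, dwell): s unchanged at 0.0000
segment 2 (70.2° to 310.7°, cycloidal, h = 29) is passed completely: s = 0.0000 + (29) = 29.0000
θ = 330.6° falls in segment 3 (310.7° to 360°, uniform, h = -29): β = 330.6 − 310.7 = 19.9°, B = 49.3°; Δs = -29·19.9/49.3 = -11.7059; s = 29.0000 − 11.7059 = 17.2941
θ = 346.9° falls in segment 3 (310.7° to 360°, uniform, h = -29): β = 346.9 − 310.7 = 36.2°, B = 49.3°; Δs = -29·36.2/49.3 = -21.2941; s = 29.0000 − 21.2941 = 7.7059

θ=330.6°: 17.2941
θ=346.9°: 7.7059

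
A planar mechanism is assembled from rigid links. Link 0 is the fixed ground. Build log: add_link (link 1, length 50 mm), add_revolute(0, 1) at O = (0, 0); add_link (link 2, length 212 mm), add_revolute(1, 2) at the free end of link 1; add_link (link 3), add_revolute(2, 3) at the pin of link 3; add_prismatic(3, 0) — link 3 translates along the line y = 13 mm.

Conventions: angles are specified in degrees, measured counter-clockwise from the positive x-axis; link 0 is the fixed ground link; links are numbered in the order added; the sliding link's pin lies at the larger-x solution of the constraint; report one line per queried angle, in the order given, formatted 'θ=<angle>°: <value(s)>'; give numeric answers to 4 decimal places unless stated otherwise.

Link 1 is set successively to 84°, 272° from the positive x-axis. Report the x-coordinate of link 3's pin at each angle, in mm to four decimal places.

geometry: r = 50 mm, L = 212 mm, e = 13 mm
θ=84°: crank pin P = (r cos θ, r sin θ) = (5.226423, 49.726095)
θ=84°: h = r sin θ − e = 49.726095 − 13 = 36.726095
θ=84°: x = r cos θ + √(L² − h²) = 5.226423 + 208.794621 = 214.021045
θ=272°: crank pin P = (r cos θ, r sin θ) = (1.744975, -49.969541)
θ=272°: h = r sin θ − e = -49.969541 − 13 = -62.969541
θ=272°: x = r cos θ + √(L² − h²) = 1.744975 + 202.432302 = 204.177277

θ=84°: 214.0210
θ=272°: 204.1773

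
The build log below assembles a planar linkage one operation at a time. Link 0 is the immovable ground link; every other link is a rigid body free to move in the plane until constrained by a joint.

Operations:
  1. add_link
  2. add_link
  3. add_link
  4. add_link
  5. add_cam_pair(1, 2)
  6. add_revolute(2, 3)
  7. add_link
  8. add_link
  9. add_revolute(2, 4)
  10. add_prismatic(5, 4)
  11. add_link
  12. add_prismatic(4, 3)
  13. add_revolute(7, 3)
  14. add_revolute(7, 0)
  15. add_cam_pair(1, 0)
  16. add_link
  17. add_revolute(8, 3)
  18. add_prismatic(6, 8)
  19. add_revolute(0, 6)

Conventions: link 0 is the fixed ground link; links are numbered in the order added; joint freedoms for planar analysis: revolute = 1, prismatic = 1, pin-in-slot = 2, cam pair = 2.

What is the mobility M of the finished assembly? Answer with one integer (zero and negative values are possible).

L=1 J1=0 J2=0
add link → L=2 J1=0 J2=0
add link → L=3 J1=0 J2=0
add link → L=4 J1=0 J2=0
add link → L=5 J1=0 J2=0
C@1,2 dof=2 J2 → L=5 J1=0 J2=1
R@2,3 dof=1 J1 → L=5 J1=1 J2=1
add link → L=6 J1=1 J2=1
add link → L=7 J1=1 J2=1
R@2,4 dof=1 J1 → L=7 J1=2 J2=1
P@5,4 dof=1 J1 → L=7 J1=3 J2=1
add link → L=8 J1=3 J2=1
P@4,3 dof=1 J1 → L=8 J1=4 J2=1
R@7,3 dof=1 J1 → L=8 J1=5 J2=1
R@7,0 dof=1 J1 → L=8 J1=6 J2=1
C@1,0 dof=2 J2 → L=8 J1=6 J2=2
add link → L=9 J1=6 J2=2
R@8,3 dof=1 J1 → L=9 J1=7 J2=2
P@6,8 dof=1 J1 → L=9 J1=8 J2=2
R@0,6 dof=1 J1 → L=9 J1=9 J2=2
M=3(L−1)−2J1−J2=3·8−2·9−2=4

M = 4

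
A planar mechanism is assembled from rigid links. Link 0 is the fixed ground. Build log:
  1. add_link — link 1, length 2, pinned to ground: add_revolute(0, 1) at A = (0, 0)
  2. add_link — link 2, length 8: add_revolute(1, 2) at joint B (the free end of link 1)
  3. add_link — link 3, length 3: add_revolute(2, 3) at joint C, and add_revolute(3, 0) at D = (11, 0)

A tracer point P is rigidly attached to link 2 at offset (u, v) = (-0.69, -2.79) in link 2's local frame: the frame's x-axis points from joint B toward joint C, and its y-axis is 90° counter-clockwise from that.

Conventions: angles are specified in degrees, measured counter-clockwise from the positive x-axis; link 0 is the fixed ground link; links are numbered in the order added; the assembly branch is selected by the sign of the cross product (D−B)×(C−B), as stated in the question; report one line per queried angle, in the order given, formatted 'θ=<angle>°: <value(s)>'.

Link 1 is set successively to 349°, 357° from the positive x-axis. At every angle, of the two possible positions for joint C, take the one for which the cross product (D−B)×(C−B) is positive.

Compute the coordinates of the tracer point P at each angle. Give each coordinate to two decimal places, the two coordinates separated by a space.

A=(0,0), D=(11.00,0)
θ=349°: B = A + 2.00·(cos349°, sin349°) = (1.9633, -0.3816)
θ=349°: |BD| = 9.0448
θ=349°: circle(B,8.00) ∩ circle(D,3.00): a=7.5628, h=2.6084
θ=349°:   candidates: C₊=(9.4093,2.5435) cross=23.592; C₋=(9.6294,-2.6686) cross=-23.592
θ=349°:   branch + wants cross > 0 → take C=(9.4093,2.5435) (cross=23.592)
θ=349°: ex = (C−B)/|BC| = (0.9308,0.3656); ey = (-0.3656,0.9308)
θ=349°: P = B + -0.69·ex + -2.79·ey = (2.3412,-3.2307)
θ=357°: B = A + 2.00·(cos357°, sin357°) = (1.9973, -0.1047)
θ=357°: |BD| = 9.0033
θ=357°: circle(B,8.00) ∩ circle(D,3.00): a=7.5561, h=2.6278
θ=357°:   candidates: C₊=(9.5223,2.6108) cross=23.659; C₋=(9.5834,-2.6445) cross=-23.659
θ=357°:   branch + wants cross > 0 → take C=(9.5223,2.6108) (cross=23.659)
θ=357°: ex = (C−B)/|BC| = (0.9406,0.3394); ey = (-0.3394,0.9406)
θ=357°: P = B + -0.69·ex + -2.79·ey = (2.2953,-2.9632)

θ=349°: 2.34 -3.23
θ=357°: 2.30 -2.96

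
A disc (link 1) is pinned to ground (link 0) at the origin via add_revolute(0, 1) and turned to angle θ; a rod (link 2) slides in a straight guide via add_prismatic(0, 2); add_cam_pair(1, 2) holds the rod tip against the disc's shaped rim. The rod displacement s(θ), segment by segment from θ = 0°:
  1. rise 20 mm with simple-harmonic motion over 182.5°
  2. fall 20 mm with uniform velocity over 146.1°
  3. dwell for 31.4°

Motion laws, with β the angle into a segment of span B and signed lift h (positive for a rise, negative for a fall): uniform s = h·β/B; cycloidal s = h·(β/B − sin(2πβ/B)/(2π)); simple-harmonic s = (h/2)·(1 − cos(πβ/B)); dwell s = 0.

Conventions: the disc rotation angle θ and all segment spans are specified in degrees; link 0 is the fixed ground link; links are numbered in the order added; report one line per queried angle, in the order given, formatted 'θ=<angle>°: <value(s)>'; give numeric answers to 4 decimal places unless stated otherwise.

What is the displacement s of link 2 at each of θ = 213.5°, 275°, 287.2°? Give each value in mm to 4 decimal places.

segment 1 (0° to 182.5°, simple-harmonic, h = 20) is passed completely: s = 0.0000 + (20) = 20.0000
θ = 213.5° falls in segment 2 (182.5° to 328.6°, uniform, h = -20): β = 213.5 − 182.5 = 31°, B = 146.1°; Δs = -20·31/146.1 = -4.2437; s = 20.0000 − 4.2437 = 15.7563
θ = 275° falls in segment 2 (182.5° to 328.6°, uniform, h = -20): β = 275 − 182.5 = 92.5°, B = 146.1°; Δs = -20·92.5/146.1 = -12.6626; s = 20.0000 − 12.6626 = 7.3374
θ = 287.2° falls in segment 2 (182.5° to 328.6°, uniform, h = -20): β = 287.2 − 182.5 = 104.7°, B = 146.1°; Δs = -20·104.7/146.1 = -14.3326; s = 20.0000 − 14.3326 = 5.6674

θ=213.5°: 15.7563
θ=275°: 7.3374
θ=287.2°: 5.6674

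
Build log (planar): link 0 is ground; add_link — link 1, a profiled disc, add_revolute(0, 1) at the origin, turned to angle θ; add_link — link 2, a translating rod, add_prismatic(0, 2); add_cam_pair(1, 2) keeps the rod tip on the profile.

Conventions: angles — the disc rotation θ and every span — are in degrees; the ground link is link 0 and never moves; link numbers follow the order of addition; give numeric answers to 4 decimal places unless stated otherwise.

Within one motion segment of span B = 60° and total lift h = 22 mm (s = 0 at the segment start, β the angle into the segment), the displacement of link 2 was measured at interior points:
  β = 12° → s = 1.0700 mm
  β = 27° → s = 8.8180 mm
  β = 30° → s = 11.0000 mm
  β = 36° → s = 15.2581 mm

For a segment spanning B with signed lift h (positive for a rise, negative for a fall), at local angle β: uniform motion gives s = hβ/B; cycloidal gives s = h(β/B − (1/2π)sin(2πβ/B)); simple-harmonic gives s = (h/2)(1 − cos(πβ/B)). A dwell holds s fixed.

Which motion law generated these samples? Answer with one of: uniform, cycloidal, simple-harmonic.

candidates at β/B = r: uniform s = h·r (linear in β); cycloidal s = h·(r − sin(2πr)/(2π)); simple-harmonic s = (h/2)(1 − cos(πr))
β=12°: printed 1.0700 | uniform 4.4000, cycloidal 1.0700, simple-harmonic 2.1008
β=27°: printed 8.8180 | uniform 9.9000, cycloidal 8.8180, simple-harmonic 9.2792
β=30°: printed 11.0000 | uniform 11.0000, cycloidal 11.0000, simple-harmonic 11.0000
β=36°: printed 15.2581 | uniform 13.2000, cycloidal 15.2581, simple-harmonic 14.3992
only one law matches every sample → cycloidal

cycloidal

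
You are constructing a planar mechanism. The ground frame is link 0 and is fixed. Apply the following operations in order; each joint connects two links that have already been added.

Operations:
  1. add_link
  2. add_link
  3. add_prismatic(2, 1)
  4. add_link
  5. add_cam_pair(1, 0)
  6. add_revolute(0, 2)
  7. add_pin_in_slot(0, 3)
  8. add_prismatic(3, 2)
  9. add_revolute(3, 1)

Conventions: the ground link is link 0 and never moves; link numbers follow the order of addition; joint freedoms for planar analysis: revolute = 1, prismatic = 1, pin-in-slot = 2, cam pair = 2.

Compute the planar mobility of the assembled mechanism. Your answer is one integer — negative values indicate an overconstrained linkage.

L=1 J1=0 J2=0
add link → L=2 J1=0 J2=0
add link → L=3 J1=0 J2=0
P@2,1 dof=1 J1 → L=3 J1=1 J2=0
add link → L=4 J1=1 J2=0
C@1,0 dof=2 J2 → L=4 J1=1 J2=1
R@0,2 dof=1 J1 → L=4 J1=2 J2=1
PS@0,3 dof=2 J2 → L=4 J1=2 J2=2
P@3,2 dof=1 J1 → L=4 J1=3 J2=2
R@3,1 dof=1 J1 → L=4 J1=4 J2=2
M=3(L−1)−2J1−J2=3·3−2·4−2=-1

M = -1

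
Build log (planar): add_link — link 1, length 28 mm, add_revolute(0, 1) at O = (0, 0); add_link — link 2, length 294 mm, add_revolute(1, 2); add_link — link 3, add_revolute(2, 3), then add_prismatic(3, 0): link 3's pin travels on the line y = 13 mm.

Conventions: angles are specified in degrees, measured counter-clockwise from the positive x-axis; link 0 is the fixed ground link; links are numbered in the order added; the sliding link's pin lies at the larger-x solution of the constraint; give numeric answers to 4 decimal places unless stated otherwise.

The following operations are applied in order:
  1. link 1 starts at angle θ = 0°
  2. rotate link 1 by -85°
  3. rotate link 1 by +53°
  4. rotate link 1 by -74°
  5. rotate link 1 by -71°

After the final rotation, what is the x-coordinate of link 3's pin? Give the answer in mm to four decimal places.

geometry: r = 28 mm, L = 294 mm, e = 13 mm; θ starts at 0°
rotate link 1 by -85°: θ ← 0° -85° = -85°
rotate link 1 by +53°: θ ← -85° +53° = -32°
rotate link 1 by -74°: θ ← -32° -74° = -106°
rotate link 1 by -71°: θ ← -106° -71° = -177°
crank pin P = (r cos θ, r sin θ) = (-27.961627, -1.465407)
h = r sin θ − e = -1.465407 − 13 = -14.465407
x = r cos θ + √(L² − h²) = -27.961627 + 293.643920 = 265.682293

265.6823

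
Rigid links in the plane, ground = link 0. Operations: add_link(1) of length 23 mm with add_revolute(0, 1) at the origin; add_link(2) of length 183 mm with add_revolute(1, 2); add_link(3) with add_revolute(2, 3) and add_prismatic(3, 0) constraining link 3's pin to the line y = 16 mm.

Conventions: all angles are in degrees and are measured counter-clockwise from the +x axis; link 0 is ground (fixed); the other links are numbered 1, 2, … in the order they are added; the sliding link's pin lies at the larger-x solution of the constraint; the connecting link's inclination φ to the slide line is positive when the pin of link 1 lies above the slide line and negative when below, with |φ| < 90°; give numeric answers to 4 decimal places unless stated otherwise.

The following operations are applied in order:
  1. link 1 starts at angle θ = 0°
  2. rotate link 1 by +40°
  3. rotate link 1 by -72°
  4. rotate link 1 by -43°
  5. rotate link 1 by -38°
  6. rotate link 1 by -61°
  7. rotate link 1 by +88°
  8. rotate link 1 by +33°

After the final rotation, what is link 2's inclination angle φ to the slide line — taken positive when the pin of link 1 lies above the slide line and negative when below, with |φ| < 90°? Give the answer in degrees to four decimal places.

geometry: r = 23 mm, L = 183 mm, e = 16 mm; θ starts at 0°
rotate link 1 by +40°: θ ← 0° +40° = 40°
rotate link 1 by -72°: θ ← 40° -72° = -32°
rotate link 1 by -43°: θ ← -32° -43° = -75°
rotate link 1 by -38°: θ ← -75° -38° = -113°
rotate link 1 by -61°: θ ← -113° -61° = -174°
rotate link 1 by +88°: θ ← -174° +88° = -86°
rotate link 1 by +33°: θ ← -86° +33° = -53°
h = r sin θ − e = -18.368617 − 16 = -34.368617
sin φ = h / L = -34.368617 / 183 = -0.18780665
φ = arcsin(-0.18780665) = -10.824810°

-10.8248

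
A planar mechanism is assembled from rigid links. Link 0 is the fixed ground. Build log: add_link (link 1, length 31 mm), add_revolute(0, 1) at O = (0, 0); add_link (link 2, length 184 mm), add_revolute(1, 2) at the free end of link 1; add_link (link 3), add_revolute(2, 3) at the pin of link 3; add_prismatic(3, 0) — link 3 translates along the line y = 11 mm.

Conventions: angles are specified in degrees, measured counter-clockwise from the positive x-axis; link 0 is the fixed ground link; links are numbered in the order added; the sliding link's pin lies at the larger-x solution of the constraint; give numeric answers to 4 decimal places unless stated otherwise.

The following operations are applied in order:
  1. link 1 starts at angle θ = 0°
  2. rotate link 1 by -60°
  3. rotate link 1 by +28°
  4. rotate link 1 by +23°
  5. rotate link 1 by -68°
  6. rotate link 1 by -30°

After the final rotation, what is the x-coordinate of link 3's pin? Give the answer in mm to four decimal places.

geometry: r = 31 mm, L = 184 mm, e = 11 mm; θ starts at 0°
rotate link 1 by -60°: θ ← 0° -60° = -60°
rotate link 1 by +28°: θ ← -60° +28° = -32°
rotate link 1 by +23°: θ ← -32° +23° = -9°
rotate link 1 by -68°: θ ← -9° -68° = -77°
rotate link 1 by -30°: θ ← -77° -30° = -107°
crank pin P = (r cos θ, r sin θ) = (-9.063523, -29.645447)
h = r sin θ − e = -29.645447 − 11 = -40.645447
x = r cos θ + √(L² − h²) = -9.063523 + 179.454584 = 170.391061

170.3911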